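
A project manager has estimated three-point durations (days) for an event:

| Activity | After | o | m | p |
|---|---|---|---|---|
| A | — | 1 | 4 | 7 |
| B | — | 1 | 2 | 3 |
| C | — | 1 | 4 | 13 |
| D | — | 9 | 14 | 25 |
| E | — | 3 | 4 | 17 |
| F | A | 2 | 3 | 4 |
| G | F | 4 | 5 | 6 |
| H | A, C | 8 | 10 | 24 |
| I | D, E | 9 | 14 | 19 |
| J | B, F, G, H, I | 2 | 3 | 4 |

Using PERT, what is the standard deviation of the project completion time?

3.16 days

te_A = (1 + 4·4 + 7)/6 = 24/6 = 4; σ²_A = ((7−1)/6)² = 1.000
te_B = (1 + 4·2 + 3)/6 = 12/6 = 2; σ²_B = ((3−1)/6)² = 0.111
te_C = (1 + 4·4 + 13)/6 = 30/6 = 5; σ²_C = ((13−1)/6)² = 4.000
te_D = (9 + 4·14 + 25)/6 = 90/6 = 15; σ²_D = ((25−9)/6)² = 7.111
te_E = (3 + 4·4 + 17)/6 = 36/6 = 6; σ²_E = ((17−3)/6)² = 5.444
te_F = (2 + 4·3 + 4)/6 = 18/6 = 3; σ²_F = ((4−2)/6)² = 0.111
te_G = (4 + 4·5 + 6)/6 = 30/6 = 5; σ²_G = ((6−4)/6)² = 0.111
te_H = (8 + 4·10 + 24)/6 = 72/6 = 12; σ²_H = ((24−8)/6)² = 7.111
te_I = (9 + 4·14 + 19)/6 = 84/6 = 14; σ²_I = ((19−9)/6)² = 2.778
te_J = (2 + 4·3 + 4)/6 = 18/6 = 3; σ²_J = ((4−2)/6)² = 0.111

Forward pass:
ES_A = 0; EF_A = 4
ES_B = 0; EF_B = 2
ES_C = 0; EF_C = 5
ES_D = 0; EF_D = 15
ES_E = 0; EF_E = 6
ES_F = 4; EF_F = 4+3 = 7
ES_G = 7; EF_G = 7+5 = 12
ES_H = max(EF_A=4, EF_C=5) = 5; EF_H = 5+12 = 17
ES_I = max(EF_D=15, EF_E=6) = 15; EF_I = 15+14 = 29
ES_J = max(EF_B=2, EF_F=7, EF_G=12, EF_H=17, EF_I=29) = 29; EF_J = 29+3 = 32
Expected project duration μ = 32 days. Critical path: D → I → J.

Variance along critical path = 7.111 + 2.778 + 0.111 = 10.000
σ = √10.000 = 3.162 days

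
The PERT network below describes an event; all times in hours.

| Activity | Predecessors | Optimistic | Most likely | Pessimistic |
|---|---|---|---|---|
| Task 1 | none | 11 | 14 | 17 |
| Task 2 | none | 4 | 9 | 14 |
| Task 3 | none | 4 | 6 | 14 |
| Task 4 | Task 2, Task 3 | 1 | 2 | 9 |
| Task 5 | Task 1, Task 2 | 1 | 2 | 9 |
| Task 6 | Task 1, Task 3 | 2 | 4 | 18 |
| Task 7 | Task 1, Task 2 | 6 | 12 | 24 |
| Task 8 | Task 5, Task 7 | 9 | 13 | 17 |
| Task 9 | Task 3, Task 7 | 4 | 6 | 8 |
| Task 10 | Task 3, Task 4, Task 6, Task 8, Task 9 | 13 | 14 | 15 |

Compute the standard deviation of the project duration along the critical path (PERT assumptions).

3.45 hours

te_Task 1 = (11 + 4·14 + 17)/6 = 84/6 = 14; σ²_Task 1 = ((17−11)/6)² = 1.000
te_Task 2 = (4 + 4·9 + 14)/6 = 54/6 = 9; σ²_Task 2 = ((14−4)/6)² = 2.778
te_Task 3 = (4 + 4·6 + 14)/6 = 42/6 = 7; σ²_Task 3 = ((14−4)/6)² = 2.778
te_Task 4 = (1 + 4·2 + 9)/6 = 18/6 = 3; σ²_Task 4 = ((9−1)/6)² = 1.778
te_Task 5 = (1 + 4·2 + 9)/6 = 18/6 = 3; σ²_Task 5 = ((9−1)/6)² = 1.778
te_Task 6 = (2 + 4·4 + 18)/6 = 36/6 = 6; σ²_Task 6 = ((18−2)/6)² = 7.111
te_Task 7 = (6 + 4·12 + 24)/6 = 78/6 = 13; σ²_Task 7 = ((24−6)/6)² = 9.000
te_Task 8 = (9 + 4·13 + 17)/6 = 78/6 = 13; σ²_Task 8 = ((17−9)/6)² = 1.778
te_Task 9 = (4 + 4·6 + 8)/6 = 36/6 = 6; σ²_Task 9 = ((8−4)/6)² = 0.444
te_Task 10 = (13 + 4·14 + 15)/6 = 84/6 = 14; σ²_Task 10 = ((15−13)/6)² = 0.111

Forward pass:
ES_Task 1 = 0; EF_Task 1 = 14
ES_Task 2 = 0; EF_Task 2 = 9
ES_Task 3 = 0; EF_Task 3 = 7
ES_Task 4 = max(EF_Task 2=9, EF_Task 3=7) = 9; EF_Task 4 = 9+3 = 12
ES_Task 5 = max(EF_Task 1=14, EF_Task 2=9) = 14; EF_Task 5 = 14+3 = 17
ES_Task 6 = max(EF_Task 1=14, EF_Task 3=7) = 14; EF_Task 6 = 14+6 = 20
ES_Task 7 = max(EF_Task 1=14, EF_Task 2=9) = 14; EF_Task 7 = 14+13 = 27
ES_Task 8 = max(EF_Task 5=17, EF_Task 7=27) = 27; EF_Task 8 = 27+13 = 40
ES_Task 9 = max(EF_Task 3=7, EF_Task 7=27) = 27; EF_Task 9 = 27+6 = 33
ES_Task 10 = max(EF_Task 3=7, EF_Task 4=12, EF_Task 6=20, EF_Task 8=40, EF_Task 9=33) = 40; EF_Task 10 = 40+14 = 54
Expected project duration μ = 54 hours. Critical path: Task 1 → Task 7 → Task 8 → Task 10.

Variance along critical path = 1.000 + 9.000 + 1.778 + 0.111 = 11.889
σ = √11.889 = 3.448 hours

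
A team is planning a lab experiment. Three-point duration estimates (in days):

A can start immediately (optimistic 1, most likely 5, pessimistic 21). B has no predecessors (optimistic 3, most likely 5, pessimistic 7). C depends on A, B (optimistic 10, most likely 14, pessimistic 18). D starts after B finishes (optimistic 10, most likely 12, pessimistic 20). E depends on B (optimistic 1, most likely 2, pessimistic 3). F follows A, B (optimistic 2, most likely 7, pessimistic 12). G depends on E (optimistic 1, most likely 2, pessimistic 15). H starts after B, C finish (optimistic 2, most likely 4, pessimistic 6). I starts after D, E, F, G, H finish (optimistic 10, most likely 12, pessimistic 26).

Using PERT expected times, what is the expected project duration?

te_A = (1 + 4·5 + 21)/6 = 42/6 = 7
te_B = (3 + 4·5 + 7)/6 = 30/6 = 5
te_C = (10 + 4·14 + 18)/6 = 84/6 = 14
te_D = (10 + 4·12 + 20)/6 = 78/6 = 13
te_E = (1 + 4·2 + 3)/6 = 12/6 = 2
te_F = (2 + 4·7 + 12)/6 = 42/6 = 7
te_G = (1 + 4·2 + 15)/6 = 24/6 = 4
te_H = (2 + 4·4 + 6)/6 = 24/6 = 4
te_I = (10 + 4·12 + 26)/6 = 84/6 = 14

Forward pass:
ES_A = 0; EF_A = 7
ES_B = 0; EF_B = 5
ES_C = max(EF_A=7, EF_B=5) = 7; EF_C = 7+14 = 21
ES_D = 5; EF_D = 5+13 = 18
ES_E = 5; EF_E = 5+2 = 7
ES_F = max(EF_A=7, EF_B=5) = 7; EF_F = 7+7 = 14
ES_G = 7; EF_G = 7+4 = 11
ES_H = max(EF_B=5, EF_C=21) = 21; EF_H = 21+4 = 25
ES_I = max(EF_D=18, EF_E=7, EF_F=14, EF_G=11, EF_H=25) = 25; EF_I = 25+14 = 39
Expected project duration μ = 39 days. Critical path: A → C → H → I.

39 days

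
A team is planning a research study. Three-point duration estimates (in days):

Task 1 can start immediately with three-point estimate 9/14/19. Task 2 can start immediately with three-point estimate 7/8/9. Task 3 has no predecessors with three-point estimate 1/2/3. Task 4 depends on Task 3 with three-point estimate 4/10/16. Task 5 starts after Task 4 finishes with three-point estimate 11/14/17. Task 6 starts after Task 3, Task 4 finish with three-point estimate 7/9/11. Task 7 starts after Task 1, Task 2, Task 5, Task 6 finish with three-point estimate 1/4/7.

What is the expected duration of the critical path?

te_Task 1 = (9 + 4·14 + 19)/6 = 84/6 = 14
te_Task 2 = (7 + 4·8 + 9)/6 = 48/6 = 8
te_Task 3 = (1 + 4·2 + 3)/6 = 12/6 = 2
te_Task 4 = (4 + 4·10 + 16)/6 = 60/6 = 10
te_Task 5 = (11 + 4·14 + 17)/6 = 84/6 = 14
te_Task 6 = (7 + 4·9 + 11)/6 = 54/6 = 9
te_Task 7 = (1 + 4·4 + 7)/6 = 24/6 = 4

Forward pass:
ES_Task 1 = 0; EF_Task 1 = 14
ES_Task 2 = 0; EF_Task 2 = 8
ES_Task 3 = 0; EF_Task 3 = 2
ES_Task 4 = 2; EF_Task 4 = 2+10 = 12
ES_Task 5 = 12; EF_Task 5 = 12+14 = 26
ES_Task 6 = max(EF_Task 3=2, EF_Task 4=12) = 12; EF_Task 6 = 12+9 = 21
ES_Task 7 = max(EF_Task 1=14, EF_Task 2=8, EF_Task 5=26, EF_Task 6=21) = 26; EF_Task 7 = 26+4 = 30
Expected project duration μ = 30 days. Critical path: Task 3 → Task 4 → Task 5 → Task 7.

30 days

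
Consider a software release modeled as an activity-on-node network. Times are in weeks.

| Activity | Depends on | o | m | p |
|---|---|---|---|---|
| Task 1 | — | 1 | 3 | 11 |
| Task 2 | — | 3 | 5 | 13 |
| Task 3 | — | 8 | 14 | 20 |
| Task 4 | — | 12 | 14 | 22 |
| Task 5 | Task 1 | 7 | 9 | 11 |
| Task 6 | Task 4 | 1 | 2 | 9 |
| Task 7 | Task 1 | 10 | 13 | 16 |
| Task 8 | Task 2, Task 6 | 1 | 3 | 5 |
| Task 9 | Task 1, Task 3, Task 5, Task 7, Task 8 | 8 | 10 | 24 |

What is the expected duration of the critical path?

33 weeks

te_Task 1 = (1 + 4·3 + 11)/6 = 24/6 = 4
te_Task 2 = (3 + 4·5 + 13)/6 = 36/6 = 6
te_Task 3 = (8 + 4·14 + 20)/6 = 84/6 = 14
te_Task 4 = (12 + 4·14 + 22)/6 = 90/6 = 15
te_Task 5 = (7 + 4·9 + 11)/6 = 54/6 = 9
te_Task 6 = (1 + 4·2 + 9)/6 = 18/6 = 3
te_Task 7 = (10 + 4·13 + 16)/6 = 78/6 = 13
te_Task 8 = (1 + 4·3 + 5)/6 = 18/6 = 3
te_Task 9 = (8 + 4·10 + 24)/6 = 72/6 = 12

Forward pass:
ES_Task 1 = 0; EF_Task 1 = 4
ES_Task 2 = 0; EF_Task 2 = 6
ES_Task 3 = 0; EF_Task 3 = 14
ES_Task 4 = 0; EF_Task 4 = 15
ES_Task 5 = 4; EF_Task 5 = 4+9 = 13
ES_Task 6 = 15; EF_Task 6 = 15+3 = 18
ES_Task 7 = 4; EF_Task 7 = 4+13 = 17
ES_Task 8 = max(EF_Task 2=6, EF_Task 6=18) = 18; EF_Task 8 = 18+3 = 21
ES_Task 9 = max(EF_Task 1=4, EF_Task 3=14, EF_Task 5=13, EF_Task 7=17, EF_Task 8=21) = 21; EF_Task 9 = 21+12 = 33
Expected project duration μ = 33 weeks. Critical path: Task 4 → Task 6 → Task 8 → Task 9.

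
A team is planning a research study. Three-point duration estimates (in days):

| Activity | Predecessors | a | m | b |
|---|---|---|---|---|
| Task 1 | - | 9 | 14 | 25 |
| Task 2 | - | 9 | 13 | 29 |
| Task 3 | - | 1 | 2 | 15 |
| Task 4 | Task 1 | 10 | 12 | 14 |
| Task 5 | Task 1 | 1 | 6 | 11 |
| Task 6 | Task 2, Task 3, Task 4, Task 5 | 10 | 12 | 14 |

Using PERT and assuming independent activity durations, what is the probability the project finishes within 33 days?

0.017

te_Task 1 = (9 + 4·14 + 25)/6 = 90/6 = 15; σ²_Task 1 = ((25−9)/6)² = 7.111
te_Task 2 = (9 + 4·13 + 29)/6 = 90/6 = 15; σ²_Task 2 = ((29−9)/6)² = 11.111
te_Task 3 = (1 + 4·2 + 15)/6 = 24/6 = 4; σ²_Task 3 = ((15−1)/6)² = 5.444
te_Task 4 = (10 + 4·12 + 14)/6 = 72/6 = 12; σ²_Task 4 = ((14−10)/6)² = 0.444
te_Task 5 = (1 + 4·6 + 11)/6 = 36/6 = 6; σ²_Task 5 = ((11−1)/6)² = 2.778
te_Task 6 = (10 + 4·12 + 14)/6 = 72/6 = 12; σ²_Task 6 = ((14−10)/6)² = 0.444

Forward pass:
ES_Task 1 = 0; EF_Task 1 = 15
ES_Task 2 = 0; EF_Task 2 = 15
ES_Task 3 = 0; EF_Task 3 = 4
ES_Task 4 = 15; EF_Task 4 = 15+12 = 27
ES_Task 5 = 15; EF_Task 5 = 15+6 = 21
ES_Task 6 = max(EF_Task 2=15, EF_Task 3=4, EF_Task 4=27, EF_Task 5=21) = 27; EF_Task 6 = 27+12 = 39
Expected project duration μ = 39 days. Critical path: Task 1 → Task 4 → Task 6.

Variance along critical path = 7.111 + 0.444 + 0.444 = 8.000; σ = √8.000 = 2.828 days.
Z = (33 − 39) / 2.828 = -2.121
P(T ≤ 33) = Φ(-2.121) ≈ 0.017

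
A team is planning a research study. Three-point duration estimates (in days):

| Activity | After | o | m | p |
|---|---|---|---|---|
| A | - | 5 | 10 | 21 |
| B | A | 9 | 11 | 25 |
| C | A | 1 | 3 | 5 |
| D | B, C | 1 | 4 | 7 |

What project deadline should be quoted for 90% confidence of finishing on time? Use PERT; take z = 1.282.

33.0 days

te_A = (5 + 4·10 + 21)/6 = 66/6 = 11; σ²_A = ((21−5)/6)² = 7.111
te_B = (9 + 4·11 + 25)/6 = 78/6 = 13; σ²_B = ((25−9)/6)² = 7.111
te_C = (1 + 4·3 + 5)/6 = 18/6 = 3; σ²_C = ((5−1)/6)² = 0.444
te_D = (1 + 4·4 + 7)/6 = 24/6 = 4; σ²_D = ((7−1)/6)² = 1.000

Forward pass:
ES_A = 0; EF_A = 11
ES_B = 11; EF_B = 11+13 = 24
ES_C = 11; EF_C = 11+3 = 14
ES_D = max(EF_B=24, EF_C=14) = 24; EF_D = 24+4 = 28
Expected project duration μ = 28 days. Critical path: A → B → D.

Variance along critical path = 7.111 + 7.111 + 1.000 = 15.222; σ = 3.902 days.
D = μ + z·σ = 28 + 1.282·3.902 = 33.0 days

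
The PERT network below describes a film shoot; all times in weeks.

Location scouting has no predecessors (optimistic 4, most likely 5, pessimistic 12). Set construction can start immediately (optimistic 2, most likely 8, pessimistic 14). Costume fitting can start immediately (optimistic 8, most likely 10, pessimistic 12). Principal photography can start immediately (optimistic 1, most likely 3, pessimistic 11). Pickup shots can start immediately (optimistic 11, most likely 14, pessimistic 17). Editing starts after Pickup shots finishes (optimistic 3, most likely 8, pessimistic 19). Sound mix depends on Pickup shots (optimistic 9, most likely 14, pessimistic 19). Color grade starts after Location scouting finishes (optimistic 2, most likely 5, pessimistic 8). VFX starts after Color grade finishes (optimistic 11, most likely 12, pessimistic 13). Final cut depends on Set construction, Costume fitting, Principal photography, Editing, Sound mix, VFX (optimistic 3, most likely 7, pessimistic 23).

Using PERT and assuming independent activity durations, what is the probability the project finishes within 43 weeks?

te_Location scouting = (4 + 4·5 + 12)/6 = 36/6 = 6; σ²_Location scouting = ((12−4)/6)² = 1.778
te_Set construction = (2 + 4·8 + 14)/6 = 48/6 = 8; σ²_Set construction = ((14−2)/6)² = 4.000
te_Costume fitting = (8 + 4·10 + 12)/6 = 60/6 = 10; σ²_Costume fitting = ((12−8)/6)² = 0.444
te_Principal photography = (1 + 4·3 + 11)/6 = 24/6 = 4; σ²_Principal photography = ((11−1)/6)² = 2.778
te_Pickup shots = (11 + 4·14 + 17)/6 = 84/6 = 14; σ²_Pickup shots = ((17−11)/6)² = 1.000
te_Editing = (3 + 4·8 + 19)/6 = 54/6 = 9; σ²_Editing = ((19−3)/6)² = 7.111
te_Sound mix = (9 + 4·14 + 19)/6 = 84/6 = 14; σ²_Sound mix = ((19−9)/6)² = 2.778
te_Color grade = (2 + 4·5 + 8)/6 = 30/6 = 5; σ²_Color grade = ((8−2)/6)² = 1.000
te_VFX = (11 + 4·12 + 13)/6 = 72/6 = 12; σ²_VFX = ((13−11)/6)² = 0.111
te_Final cut = (3 + 4·7 + 23)/6 = 54/6 = 9; σ²_Final cut = ((23−3)/6)² = 11.111

Forward pass:
ES_Location scouting = 0; EF_Location scouting = 6
ES_Set construction = 0; EF_Set construction = 8
ES_Costume fitting = 0; EF_Costume fitting = 10
ES_Principal photography = 0; EF_Principal photography = 4
ES_Pickup shots = 0; EF_Pickup shots = 14
ES_Editing = 14; EF_Editing = 14+9 = 23
ES_Sound mix = 14; EF_Sound mix = 14+14 = 28
ES_Color grade = 6; EF_Color grade = 6+5 = 11
ES_VFX = 11; EF_VFX = 11+12 = 23
ES_Final cut = max(EF_Set construction=8, EF_Costume fitting=10, EF_Principal photography=4, EF_Editing=23, EF_Sound mix=28, EF_VFX=23) = 28; EF_Final cut = 28+9 = 37
Expected project duration μ = 37 weeks. Critical path: Pickup shots → Sound mix → Final cut.

Variance along critical path = 1.000 + 2.778 + 11.111 = 14.889; σ = √14.889 = 3.859 weeks.
Z = (43 − 37) / 3.859 = 1.555
P(T ≤ 43) = Φ(1.555) ≈ 0.940

0.940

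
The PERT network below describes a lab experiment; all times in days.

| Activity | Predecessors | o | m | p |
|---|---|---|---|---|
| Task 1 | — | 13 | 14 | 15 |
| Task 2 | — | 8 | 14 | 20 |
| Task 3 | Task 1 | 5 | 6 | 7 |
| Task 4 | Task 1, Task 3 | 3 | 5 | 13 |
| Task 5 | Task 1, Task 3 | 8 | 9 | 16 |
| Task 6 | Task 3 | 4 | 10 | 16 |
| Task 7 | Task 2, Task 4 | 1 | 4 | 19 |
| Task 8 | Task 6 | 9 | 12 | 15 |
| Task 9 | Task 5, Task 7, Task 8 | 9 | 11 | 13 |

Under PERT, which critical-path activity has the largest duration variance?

te_Task 1 = (13 + 4·14 + 15)/6 = 84/6 = 14; σ²_Task 1 = ((15−13)/6)² = 0.111
te_Task 2 = (8 + 4·14 + 20)/6 = 84/6 = 14; σ²_Task 2 = ((20−8)/6)² = 4.000
te_Task 3 = (5 + 4·6 + 7)/6 = 36/6 = 6; σ²_Task 3 = ((7−5)/6)² = 0.111
te_Task 4 = (3 + 4·5 + 13)/6 = 36/6 = 6; σ²_Task 4 = ((13−3)/6)² = 2.778
te_Task 5 = (8 + 4·9 + 16)/6 = 60/6 = 10; σ²_Task 5 = ((16−8)/6)² = 1.778
te_Task 6 = (4 + 4·10 + 16)/6 = 60/6 = 10; σ²_Task 6 = ((16−4)/6)² = 4.000
te_Task 7 = (1 + 4·4 + 19)/6 = 36/6 = 6; σ²_Task 7 = ((19−1)/6)² = 9.000
te_Task 8 = (9 + 4·12 + 15)/6 = 72/6 = 12; σ²_Task 8 = ((15−9)/6)² = 1.000
te_Task 9 = (9 + 4·11 + 13)/6 = 66/6 = 11; σ²_Task 9 = ((13−9)/6)² = 0.444

Forward pass:
ES_Task 1 = 0; EF_Task 1 = 14
ES_Task 2 = 0; EF_Task 2 = 14
ES_Task 3 = 14; EF_Task 3 = 14+6 = 20
ES_Task 4 = max(EF_Task 1=14, EF_Task 3=20) = 20; EF_Task 4 = 20+6 = 26
ES_Task 5 = max(EF_Task 1=14, EF_Task 3=20) = 20; EF_Task 5 = 20+10 = 30
ES_Task 6 = 20; EF_Task 6 = 20+10 = 30
ES_Task 7 = max(EF_Task 2=14, EF_Task 4=26) = 26; EF_Task 7 = 26+6 = 32
ES_Task 8 = 30; EF_Task 8 = 30+12 = 42
ES_Task 9 = max(EF_Task 5=30, EF_Task 7=32, EF_Task 8=42) = 42; EF_Task 9 = 42+11 = 53
Expected project duration μ = 53 days. Critical path: Task 1 → Task 3 → Task 6 → Task 8 → Task 9.

Variances on critical path: σ²_Task 1=0.111, σ²_Task 3=0.111, σ²_Task 6=4.000, σ²_Task 8=1.000, σ²_Task 9=0.444.
Largest is σ²_Task 6 = 4.000.

Task 6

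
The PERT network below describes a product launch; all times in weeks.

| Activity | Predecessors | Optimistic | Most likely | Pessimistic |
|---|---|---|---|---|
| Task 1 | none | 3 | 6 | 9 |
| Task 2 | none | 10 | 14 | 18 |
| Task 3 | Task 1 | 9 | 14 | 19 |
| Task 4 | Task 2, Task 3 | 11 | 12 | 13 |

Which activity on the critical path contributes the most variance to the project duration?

Task 3

te_Task 1 = (3 + 4·6 + 9)/6 = 36/6 = 6; σ²_Task 1 = ((9−3)/6)² = 1.000
te_Task 2 = (10 + 4·14 + 18)/6 = 84/6 = 14; σ²_Task 2 = ((18−10)/6)² = 1.778
te_Task 3 = (9 + 4·14 + 19)/6 = 84/6 = 14; σ²_Task 3 = ((19−9)/6)² = 2.778
te_Task 4 = (11 + 4·12 + 13)/6 = 72/6 = 12; σ²_Task 4 = ((13−11)/6)² = 0.111

Forward pass:
ES_Task 1 = 0; EF_Task 1 = 6
ES_Task 2 = 0; EF_Task 2 = 14
ES_Task 3 = 6; EF_Task 3 = 6+14 = 20
ES_Task 4 = max(EF_Task 2=14, EF_Task 3=20) = 20; EF_Task 4 = 20+12 = 32
Expected project duration μ = 32 weeks. Critical path: Task 1 → Task 3 → Task 4.

Variances on critical path: σ²_Task 1=1.000, σ²_Task 3=2.778, σ²_Task 4=0.111.
Largest is σ²_Task 3 = 2.778.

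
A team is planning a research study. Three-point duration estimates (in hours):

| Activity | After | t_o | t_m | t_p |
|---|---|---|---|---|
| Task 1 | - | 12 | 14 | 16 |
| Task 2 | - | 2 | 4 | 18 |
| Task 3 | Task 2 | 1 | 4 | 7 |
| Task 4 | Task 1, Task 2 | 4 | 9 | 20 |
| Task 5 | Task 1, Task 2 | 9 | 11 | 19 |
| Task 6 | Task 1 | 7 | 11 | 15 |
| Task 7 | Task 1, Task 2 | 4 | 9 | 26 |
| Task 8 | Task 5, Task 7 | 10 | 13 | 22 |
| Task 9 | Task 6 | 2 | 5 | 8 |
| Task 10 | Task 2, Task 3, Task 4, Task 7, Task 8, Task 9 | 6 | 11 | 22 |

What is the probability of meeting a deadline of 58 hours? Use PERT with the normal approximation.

te_Task 1 = (12 + 4·14 + 16)/6 = 84/6 = 14; σ²_Task 1 = ((16−12)/6)² = 0.444
te_Task 2 = (2 + 4·4 + 18)/6 = 36/6 = 6; σ²_Task 2 = ((18−2)/6)² = 7.111
te_Task 3 = (1 + 4·4 + 7)/6 = 24/6 = 4; σ²_Task 3 = ((7−1)/6)² = 1.000
te_Task 4 = (4 + 4·9 + 20)/6 = 60/6 = 10; σ²_Task 4 = ((20−4)/6)² = 7.111
te_Task 5 = (9 + 4·11 + 19)/6 = 72/6 = 12; σ²_Task 5 = ((19−9)/6)² = 2.778
te_Task 6 = (7 + 4·11 + 15)/6 = 66/6 = 11; σ²_Task 6 = ((15−7)/6)² = 1.778
te_Task 7 = (4 + 4·9 + 26)/6 = 66/6 = 11; σ²_Task 7 = ((26−4)/6)² = 13.444
te_Task 8 = (10 + 4·13 + 22)/6 = 84/6 = 14; σ²_Task 8 = ((22−10)/6)² = 4.000
te_Task 9 = (2 + 4·5 + 8)/6 = 30/6 = 5; σ²_Task 9 = ((8−2)/6)² = 1.000
te_Task 10 = (6 + 4·11 + 22)/6 = 72/6 = 12; σ²_Task 10 = ((22−6)/6)² = 7.111

Forward pass:
ES_Task 1 = 0; EF_Task 1 = 14
ES_Task 2 = 0; EF_Task 2 = 6
ES_Task 3 = 6; EF_Task 3 = 6+4 = 10
ES_Task 4 = max(EF_Task 1=14, EF_Task 2=6) = 14; EF_Task 4 = 14+10 = 24
ES_Task 5 = max(EF_Task 1=14, EF_Task 2=6) = 14; EF_Task 5 = 14+12 = 26
ES_Task 6 = 14; EF_Task 6 = 14+11 = 25
ES_Task 7 = max(EF_Task 1=14, EF_Task 2=6) = 14; EF_Task 7 = 14+11 = 25
ES_Task 8 = max(EF_Task 5=26, EF_Task 7=25) = 26; EF_Task 8 = 26+14 = 40
ES_Task 9 = 25; EF_Task 9 = 25+5 = 30
ES_Task 10 = max(EF_Task 2=6, EF_Task 3=10, EF_Task 4=24, EF_Task 7=25, EF_Task 8=40, EF_Task 9=30) = 40; EF_Task 10 = 40+12 = 52
Expected project duration μ = 52 hours. Critical path: Task 1 → Task 5 → Task 8 → Task 10.

Variance along critical path = 0.444 + 2.778 + 4.000 + 7.111 = 14.333; σ = √14.333 = 3.786 hours.
Z = (58 − 52) / 3.786 = 1.585
P(T ≤ 58) = Φ(1.585) ≈ 0.943

0.943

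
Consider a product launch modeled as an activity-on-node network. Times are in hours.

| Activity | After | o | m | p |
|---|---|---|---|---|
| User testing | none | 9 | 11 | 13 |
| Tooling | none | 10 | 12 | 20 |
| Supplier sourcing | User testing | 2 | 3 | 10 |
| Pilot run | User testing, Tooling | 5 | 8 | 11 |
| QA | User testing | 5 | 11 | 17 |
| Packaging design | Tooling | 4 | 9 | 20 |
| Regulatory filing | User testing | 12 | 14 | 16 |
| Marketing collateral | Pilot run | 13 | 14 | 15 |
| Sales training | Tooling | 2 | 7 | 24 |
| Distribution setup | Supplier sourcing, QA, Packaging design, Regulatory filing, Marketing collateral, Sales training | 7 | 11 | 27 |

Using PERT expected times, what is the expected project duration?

te_User testing = (9 + 4·11 + 13)/6 = 66/6 = 11
te_Tooling = (10 + 4·12 + 20)/6 = 78/6 = 13
te_Supplier sourcing = (2 + 4·3 + 10)/6 = 24/6 = 4
te_Pilot run = (5 + 4·8 + 11)/6 = 48/6 = 8
te_QA = (5 + 4·11 + 17)/6 = 66/6 = 11
te_Packaging design = (4 + 4·9 + 20)/6 = 60/6 = 10
te_Regulatory filing = (12 + 4·14 + 16)/6 = 84/6 = 14
te_Marketing collateral = (13 + 4·14 + 15)/6 = 84/6 = 14
te_Sales training = (2 + 4·7 + 24)/6 = 54/6 = 9
te_Distribution setup = (7 + 4·11 + 27)/6 = 78/6 = 13

Forward pass:
ES_User testing = 0; EF_User testing = 11
ES_Tooling = 0; EF_Tooling = 13
ES_Supplier sourcing = 11; EF_Supplier sourcing = 11+4 = 15
ES_Pilot run = max(EF_User testing=11, EF_Tooling=13) = 13; EF_Pilot run = 13+8 = 21
ES_QA = 11; EF_QA = 11+11 = 22
ES_Packaging design = 13; EF_Packaging design = 13+10 = 23
ES_Regulatory filing = 11; EF_Regulatory filing = 11+14 = 25
ES_Marketing collateral = 21; EF_Marketing collateral = 21+14 = 35
ES_Sales training = 13; EF_Sales training = 13+9 = 22
ES_Distribution setup = max(EF_Supplier sourcing=15, EF_QA=22, EF_Packaging design=23, EF_Regulatory filing=25, EF_Marketing collateral=35, EF_Sales training=22) = 35; EF_Distribution setup = 35+13 = 48
Expected project duration μ = 48 hours. Critical path: Tooling → Pilot run → Marketing collateral → Distribution setup.

48 hours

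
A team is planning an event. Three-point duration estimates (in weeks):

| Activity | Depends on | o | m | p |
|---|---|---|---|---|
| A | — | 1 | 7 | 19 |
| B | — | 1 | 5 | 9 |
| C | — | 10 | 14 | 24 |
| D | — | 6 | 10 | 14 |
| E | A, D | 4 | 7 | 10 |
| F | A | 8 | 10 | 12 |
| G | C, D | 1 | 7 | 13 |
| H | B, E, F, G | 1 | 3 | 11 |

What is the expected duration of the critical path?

te_A = (1 + 4·7 + 19)/6 = 48/6 = 8
te_B = (1 + 4·5 + 9)/6 = 30/6 = 5
te_C = (10 + 4·14 + 24)/6 = 90/6 = 15
te_D = (6 + 4·10 + 14)/6 = 60/6 = 10
te_E = (4 + 4·7 + 10)/6 = 42/6 = 7
te_F = (8 + 4·10 + 12)/6 = 60/6 = 10
te_G = (1 + 4·7 + 13)/6 = 42/6 = 7
te_H = (1 + 4·3 + 11)/6 = 24/6 = 4

Forward pass:
ES_A = 0; EF_A = 8
ES_B = 0; EF_B = 5
ES_C = 0; EF_C = 15
ES_D = 0; EF_D = 10
ES_E = max(EF_A=8, EF_D=10) = 10; EF_E = 10+7 = 17
ES_F = 8; EF_F = 8+10 = 18
ES_G = max(EF_C=15, EF_D=10) = 15; EF_G = 15+7 = 22
ES_H = max(EF_B=5, EF_E=17, EF_F=18, EF_G=22) = 22; EF_H = 22+4 = 26
Expected project duration μ = 26 weeks. Critical path: C → G → H.

26 weeks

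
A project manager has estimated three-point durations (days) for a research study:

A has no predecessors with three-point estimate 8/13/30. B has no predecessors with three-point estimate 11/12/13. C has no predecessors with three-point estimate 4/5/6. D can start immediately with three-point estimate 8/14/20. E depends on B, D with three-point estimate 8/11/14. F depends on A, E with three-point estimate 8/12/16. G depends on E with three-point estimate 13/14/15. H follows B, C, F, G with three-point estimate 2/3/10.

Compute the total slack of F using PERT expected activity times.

2 days

te_A = (8 + 4·13 + 30)/6 = 90/6 = 15
te_B = (11 + 4·12 + 13)/6 = 72/6 = 12
te_C = (4 + 4·5 + 6)/6 = 30/6 = 5
te_D = (8 + 4·14 + 20)/6 = 84/6 = 14
te_E = (8 + 4·11 + 14)/6 = 66/6 = 11
te_F = (8 + 4·12 + 16)/6 = 72/6 = 12
te_G = (13 + 4·14 + 15)/6 = 84/6 = 14
te_H = (2 + 4·3 + 10)/6 = 24/6 = 4

Forward pass:
ES_A = 0; EF_A = 15
ES_B = 0; EF_B = 12
ES_C = 0; EF_C = 5
ES_D = 0; EF_D = 14
ES_E = max(EF_B=12, EF_D=14) = 14; EF_E = 14+11 = 25
ES_F = max(EF_A=15, EF_E=25) = 25; EF_F = 25+12 = 37
ES_G = 25; EF_G = 25+14 = 39
ES_H = max(EF_B=12, EF_C=5, EF_F=37, EF_G=39) = 39; EF_H = 39+4 = 43
Expected project duration μ = 43 days. Critical path: D → E → G → H.

Backward pass:
LF_H = 43; LS_H = 43−4 = 39
LF_G = LS_H = 39; LS_G = 39−14 = 25
LF_F = LS_H = 39; LS_F = 39−12 = 27
LF_E = min(LS_F=27, LS_G=25) = 25; LS_E = 25−11 = 14
LF_D = LS_E = 14; LS_D = 14−14 = 0
LF_C = LS_H = 39; LS_C = 39−5 = 34
LF_B = min(LS_E=14, LS_H=39) = 14; LS_B = 14−12 = 2
LF_A = LS_F = 27; LS_A = 27−15 = 12
Slack_F = LS_F − ES_F = 27 − 25 = 2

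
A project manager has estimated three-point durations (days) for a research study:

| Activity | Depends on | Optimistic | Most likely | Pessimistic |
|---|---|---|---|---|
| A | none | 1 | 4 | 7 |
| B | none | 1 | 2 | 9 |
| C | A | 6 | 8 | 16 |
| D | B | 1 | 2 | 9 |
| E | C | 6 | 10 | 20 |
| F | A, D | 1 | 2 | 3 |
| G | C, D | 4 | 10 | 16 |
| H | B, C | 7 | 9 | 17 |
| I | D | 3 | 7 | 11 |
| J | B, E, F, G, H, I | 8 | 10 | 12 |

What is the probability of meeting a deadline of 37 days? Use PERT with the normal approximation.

0.833

te_A = (1 + 4·4 + 7)/6 = 24/6 = 4; σ²_A = ((7−1)/6)² = 1.000
te_B = (1 + 4·2 + 9)/6 = 18/6 = 3; σ²_B = ((9−1)/6)² = 1.778
te_C = (6 + 4·8 + 16)/6 = 54/6 = 9; σ²_C = ((16−6)/6)² = 2.778
te_D = (1 + 4·2 + 9)/6 = 18/6 = 3; σ²_D = ((9−1)/6)² = 1.778
te_E = (6 + 4·10 + 20)/6 = 66/6 = 11; σ²_E = ((20−6)/6)² = 5.444
te_F = (1 + 4·2 + 3)/6 = 12/6 = 2; σ²_F = ((3−1)/6)² = 0.111
te_G = (4 + 4·10 + 16)/6 = 60/6 = 10; σ²_G = ((16−4)/6)² = 4.000
te_H = (7 + 4·9 + 17)/6 = 60/6 = 10; σ²_H = ((17−7)/6)² = 2.778
te_I = (3 + 4·7 + 11)/6 = 42/6 = 7; σ²_I = ((11−3)/6)² = 1.778
te_J = (8 + 4·10 + 12)/6 = 60/6 = 10; σ²_J = ((12−8)/6)² = 0.444

Forward pass:
ES_A = 0; EF_A = 4
ES_B = 0; EF_B = 3
ES_C = 4; EF_C = 4+9 = 13
ES_D = 3; EF_D = 3+3 = 6
ES_E = 13; EF_E = 13+11 = 24
ES_F = max(EF_A=4, EF_D=6) = 6; EF_F = 6+2 = 8
ES_G = max(EF_C=13, EF_D=6) = 13; EF_G = 13+10 = 23
ES_H = max(EF_B=3, EF_C=13) = 13; EF_H = 13+10 = 23
ES_I = 6; EF_I = 6+7 = 13
ES_J = max(EF_B=3, EF_E=24, EF_F=8, EF_G=23, EF_H=23, EF_I=13) = 24; EF_J = 24+10 = 34
Expected project duration μ = 34 days. Critical path: A → C → E → J.

Variance along critical path = 1.000 + 2.778 + 5.444 + 0.444 = 9.667; σ = √9.667 = 3.109 days.
Z = (37 − 34) / 3.109 = 0.965
P(T ≤ 37) = Φ(0.965) ≈ 0.833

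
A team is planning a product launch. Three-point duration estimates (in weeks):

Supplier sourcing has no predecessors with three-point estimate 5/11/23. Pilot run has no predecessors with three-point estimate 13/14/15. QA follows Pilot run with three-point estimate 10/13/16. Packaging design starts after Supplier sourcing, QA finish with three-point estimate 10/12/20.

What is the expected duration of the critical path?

te_Supplier sourcing = (5 + 4·11 + 23)/6 = 72/6 = 12
te_Pilot run = (13 + 4·14 + 15)/6 = 84/6 = 14
te_QA = (10 + 4·13 + 16)/6 = 78/6 = 13
te_Packaging design = (10 + 4·12 + 20)/6 = 78/6 = 13

Forward pass:
ES_Supplier sourcing = 0; EF_Supplier sourcing = 12
ES_Pilot run = 0; EF_Pilot run = 14
ES_QA = 14; EF_QA = 14+13 = 27
ES_Packaging design = max(EF_Supplier sourcing=12, EF_QA=27) = 27; EF_Packaging design = 27+13 = 40
Expected project duration μ = 40 weeks. Critical path: Pilot run → QA → Packaging design.

40 weeks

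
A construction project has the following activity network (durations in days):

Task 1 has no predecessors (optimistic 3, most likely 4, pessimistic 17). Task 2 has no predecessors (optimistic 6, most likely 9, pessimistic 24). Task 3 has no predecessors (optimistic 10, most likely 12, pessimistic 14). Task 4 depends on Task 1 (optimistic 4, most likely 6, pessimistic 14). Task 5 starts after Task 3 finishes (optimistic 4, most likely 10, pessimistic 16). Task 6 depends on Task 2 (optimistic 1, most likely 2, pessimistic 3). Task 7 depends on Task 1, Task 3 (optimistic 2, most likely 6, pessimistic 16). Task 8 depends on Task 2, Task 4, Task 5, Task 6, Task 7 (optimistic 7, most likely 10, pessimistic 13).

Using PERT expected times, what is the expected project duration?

te_Task 1 = (3 + 4·4 + 17)/6 = 36/6 = 6
te_Task 2 = (6 + 4·9 + 24)/6 = 66/6 = 11
te_Task 3 = (10 + 4·12 + 14)/6 = 72/6 = 12
te_Task 4 = (4 + 4·6 + 14)/6 = 42/6 = 7
te_Task 5 = (4 + 4·10 + 16)/6 = 60/6 = 10
te_Task 6 = (1 + 4·2 + 3)/6 = 12/6 = 2
te_Task 7 = (2 + 4·6 + 16)/6 = 42/6 = 7
te_Task 8 = (7 + 4·10 + 13)/6 = 60/6 = 10

Forward pass:
ES_Task 1 = 0; EF_Task 1 = 6
ES_Task 2 = 0; EF_Task 2 = 11
ES_Task 3 = 0; EF_Task 3 = 12
ES_Task 4 = 6; EF_Task 4 = 6+7 = 13
ES_Task 5 = 12; EF_Task 5 = 12+10 = 22
ES_Task 6 = 11; EF_Task 6 = 11+2 = 13
ES_Task 7 = max(EF_Task 1=6, EF_Task 3=12) = 12; EF_Task 7 = 12+7 = 19
ES_Task 8 = max(EF_Task 2=11, EF_Task 4=13, EF_Task 5=22, EF_Task 6=13, EF_Task 7=19) = 22; EF_Task 8 = 22+10 = 32
Expected project duration μ = 32 days. Critical path: Task 3 → Task 5 → Task 8.

32 days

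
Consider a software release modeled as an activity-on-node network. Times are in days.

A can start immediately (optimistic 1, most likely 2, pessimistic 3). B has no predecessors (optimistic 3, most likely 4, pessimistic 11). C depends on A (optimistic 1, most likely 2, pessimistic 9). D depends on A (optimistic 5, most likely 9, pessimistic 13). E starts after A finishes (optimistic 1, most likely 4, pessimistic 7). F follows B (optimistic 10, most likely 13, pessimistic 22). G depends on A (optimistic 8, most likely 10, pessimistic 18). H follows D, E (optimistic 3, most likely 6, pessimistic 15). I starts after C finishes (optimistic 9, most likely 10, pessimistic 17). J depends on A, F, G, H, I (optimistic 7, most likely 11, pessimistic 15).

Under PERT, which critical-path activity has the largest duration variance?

te_A = (1 + 4·2 + 3)/6 = 12/6 = 2; σ²_A = ((3−1)/6)² = 0.111
te_B = (3 + 4·4 + 11)/6 = 30/6 = 5; σ²_B = ((11−3)/6)² = 1.778
te_C = (1 + 4·2 + 9)/6 = 18/6 = 3; σ²_C = ((9−1)/6)² = 1.778
te_D = (5 + 4·9 + 13)/6 = 54/6 = 9; σ²_D = ((13−5)/6)² = 1.778
te_E = (1 + 4·4 + 7)/6 = 24/6 = 4; σ²_E = ((7−1)/6)² = 1.000
te_F = (10 + 4·13 + 22)/6 = 84/6 = 14; σ²_F = ((22−10)/6)² = 4.000
te_G = (8 + 4·10 + 18)/6 = 66/6 = 11; σ²_G = ((18−8)/6)² = 2.778
te_H = (3 + 4·6 + 15)/6 = 42/6 = 7; σ²_H = ((15−3)/6)² = 4.000
te_I = (9 + 4·10 + 17)/6 = 66/6 = 11; σ²_I = ((17−9)/6)² = 1.778
te_J = (7 + 4·11 + 15)/6 = 66/6 = 11; σ²_J = ((15−7)/6)² = 1.778

Forward pass:
ES_A = 0; EF_A = 2
ES_B = 0; EF_B = 5
ES_C = 2; EF_C = 2+3 = 5
ES_D = 2; EF_D = 2+9 = 11
ES_E = 2; EF_E = 2+4 = 6
ES_F = 5; EF_F = 5+14 = 19
ES_G = 2; EF_G = 2+11 = 13
ES_H = max(EF_D=11, EF_E=6) = 11; EF_H = 11+7 = 18
ES_I = 5; EF_I = 5+11 = 16
ES_J = max(EF_A=2, EF_F=19, EF_G=13, EF_H=18, EF_I=16) = 19; EF_J = 19+11 = 30
Expected project duration μ = 30 days. Critical path: B → F → J.

Variances on critical path: σ²_B=1.778, σ²_F=4.000, σ²_J=1.778.
Largest is σ²_F = 4.000.

F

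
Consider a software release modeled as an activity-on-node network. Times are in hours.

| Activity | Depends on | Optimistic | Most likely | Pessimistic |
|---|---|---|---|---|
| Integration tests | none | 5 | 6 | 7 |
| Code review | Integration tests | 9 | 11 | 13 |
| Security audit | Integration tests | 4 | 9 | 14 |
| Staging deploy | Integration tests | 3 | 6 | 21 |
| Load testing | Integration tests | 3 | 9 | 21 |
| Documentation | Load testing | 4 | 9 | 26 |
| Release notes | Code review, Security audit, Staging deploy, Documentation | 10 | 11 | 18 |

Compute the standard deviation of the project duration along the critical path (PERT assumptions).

4.93 hours

te_Integration tests = (5 + 4·6 + 7)/6 = 36/6 = 6; σ²_Integration tests = ((7−5)/6)² = 0.111
te_Code review = (9 + 4·11 + 13)/6 = 66/6 = 11; σ²_Code review = ((13−9)/6)² = 0.444
te_Security audit = (4 + 4·9 + 14)/6 = 54/6 = 9; σ²_Security audit = ((14−4)/6)² = 2.778
te_Staging deploy = (3 + 4·6 + 21)/6 = 48/6 = 8; σ²_Staging deploy = ((21−3)/6)² = 9.000
te_Load testing = (3 + 4·9 + 21)/6 = 60/6 = 10; σ²_Load testing = ((21−3)/6)² = 9.000
te_Documentation = (4 + 4·9 + 26)/6 = 66/6 = 11; σ²_Documentation = ((26−4)/6)² = 13.444
te_Release notes = (10 + 4·11 + 18)/6 = 72/6 = 12; σ²_Release notes = ((18−10)/6)² = 1.778

Forward pass:
ES_Integration tests = 0; EF_Integration tests = 6
ES_Code review = 6; EF_Code review = 6+11 = 17
ES_Security audit = 6; EF_Security audit = 6+9 = 15
ES_Staging deploy = 6; EF_Staging deploy = 6+8 = 14
ES_Load testing = 6; EF_Load testing = 6+10 = 16
ES_Documentation = 16; EF_Documentation = 16+11 = 27
ES_Release notes = max(EF_Code review=17, EF_Security audit=15, EF_Staging deploy=14, EF_Documentation=27) = 27; EF_Release notes = 27+12 = 39
Expected project duration μ = 39 hours. Critical path: Integration tests → Load testing → Documentation → Release notes.

Variance along critical path = 0.111 + 9.000 + 13.444 + 1.778 = 24.333
σ = √24.333 = 4.933 hours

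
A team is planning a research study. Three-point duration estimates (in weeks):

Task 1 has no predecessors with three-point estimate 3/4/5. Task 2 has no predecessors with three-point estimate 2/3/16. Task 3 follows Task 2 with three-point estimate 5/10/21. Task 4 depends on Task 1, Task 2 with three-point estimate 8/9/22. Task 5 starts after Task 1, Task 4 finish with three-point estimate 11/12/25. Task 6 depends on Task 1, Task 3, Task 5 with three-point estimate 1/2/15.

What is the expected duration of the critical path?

34 weeks

te_Task 1 = (3 + 4·4 + 5)/6 = 24/6 = 4
te_Task 2 = (2 + 4·3 + 16)/6 = 30/6 = 5
te_Task 3 = (5 + 4·10 + 21)/6 = 66/6 = 11
te_Task 4 = (8 + 4·9 + 22)/6 = 66/6 = 11
te_Task 5 = (11 + 4·12 + 25)/6 = 84/6 = 14
te_Task 6 = (1 + 4·2 + 15)/6 = 24/6 = 4

Forward pass:
ES_Task 1 = 0; EF_Task 1 = 4
ES_Task 2 = 0; EF_Task 2 = 5
ES_Task 3 = 5; EF_Task 3 = 5+11 = 16
ES_Task 4 = max(EF_Task 1=4, EF_Task 2=5) = 5; EF_Task 4 = 5+11 = 16
ES_Task 5 = max(EF_Task 1=4, EF_Task 4=16) = 16; EF_Task 5 = 16+14 = 30
ES_Task 6 = max(EF_Task 1=4, EF_Task 3=16, EF_Task 5=30) = 30; EF_Task 6 = 30+4 = 34
Expected project duration μ = 34 weeks. Critical path: Task 2 → Task 4 → Task 5 → Task 6.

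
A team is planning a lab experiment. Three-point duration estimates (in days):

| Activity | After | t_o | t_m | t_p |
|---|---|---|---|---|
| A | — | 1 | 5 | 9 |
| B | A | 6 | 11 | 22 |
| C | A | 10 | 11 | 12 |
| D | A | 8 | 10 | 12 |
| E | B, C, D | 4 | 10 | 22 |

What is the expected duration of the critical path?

te_A = (1 + 4·5 + 9)/6 = 30/6 = 5
te_B = (6 + 4·11 + 22)/6 = 72/6 = 12
te_C = (10 + 4·11 + 12)/6 = 66/6 = 11
te_D = (8 + 4·10 + 12)/6 = 60/6 = 10
te_E = (4 + 4·10 + 22)/6 = 66/6 = 11

Forward pass:
ES_A = 0; EF_A = 5
ES_B = 5; EF_B = 5+12 = 17
ES_C = 5; EF_C = 5+11 = 16
ES_D = 5; EF_D = 5+10 = 15
ES_E = max(EF_B=17, EF_C=16, EF_D=15) = 17; EF_E = 17+11 = 28
Expected project duration μ = 28 days. Critical path: A → B → E.

28 days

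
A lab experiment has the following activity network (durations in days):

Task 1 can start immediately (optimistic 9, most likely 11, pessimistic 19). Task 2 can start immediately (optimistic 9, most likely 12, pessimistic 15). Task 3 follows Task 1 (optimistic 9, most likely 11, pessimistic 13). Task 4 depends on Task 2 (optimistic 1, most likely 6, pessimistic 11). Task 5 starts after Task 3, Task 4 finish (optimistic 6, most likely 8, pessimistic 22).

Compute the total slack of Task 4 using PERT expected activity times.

te_Task 1 = (9 + 4·11 + 19)/6 = 72/6 = 12
te_Task 2 = (9 + 4·12 + 15)/6 = 72/6 = 12
te_Task 3 = (9 + 4·11 + 13)/6 = 66/6 = 11
te_Task 4 = (1 + 4·6 + 11)/6 = 36/6 = 6
te_Task 5 = (6 + 4·8 + 22)/6 = 60/6 = 10

Forward pass:
ES_Task 1 = 0; EF_Task 1 = 12
ES_Task 2 = 0; EF_Task 2 = 12
ES_Task 3 = 12; EF_Task 3 = 12+11 = 23
ES_Task 4 = 12; EF_Task 4 = 12+6 = 18
ES_Task 5 = max(EF_Task 3=23, EF_Task 4=18) = 23; EF_Task 5 = 23+10 = 33
Expected project duration μ = 33 days. Critical path: Task 1 → Task 3 → Task 5.

Backward pass:
LF_Task 5 = 33; LS_Task 5 = 33−10 = 23
LF_Task 4 = LS_Task 5 = 23; LS_Task 4 = 23−6 = 17
LF_Task 3 = LS_Task 5 = 23; LS_Task 3 = 23−11 = 12
LF_Task 2 = LS_Task 4 = 17; LS_Task 2 = 17−12 = 5
LF_Task 1 = LS_Task 3 = 12; LS_Task 1 = 12−12 = 0
Slack_Task 4 = LS_Task 4 − ES_Task 4 = 17 − 12 = 5

5 days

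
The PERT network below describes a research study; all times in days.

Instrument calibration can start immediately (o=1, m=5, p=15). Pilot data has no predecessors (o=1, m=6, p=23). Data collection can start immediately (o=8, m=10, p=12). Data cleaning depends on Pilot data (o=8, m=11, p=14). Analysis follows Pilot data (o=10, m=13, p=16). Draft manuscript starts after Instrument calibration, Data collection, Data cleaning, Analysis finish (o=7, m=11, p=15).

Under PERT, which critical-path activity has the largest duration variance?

te_Instrument calibration = (1 + 4·5 + 15)/6 = 36/6 = 6; σ²_Instrument calibration = ((15−1)/6)² = 5.444
te_Pilot data = (1 + 4·6 + 23)/6 = 48/6 = 8; σ²_Pilot data = ((23−1)/6)² = 13.444
te_Data collection = (8 + 4·10 + 12)/6 = 60/6 = 10; σ²_Data collection = ((12−8)/6)² = 0.444
te_Data cleaning = (8 + 4·11 + 14)/6 = 66/6 = 11; σ²_Data cleaning = ((14−8)/6)² = 1.000
te_Analysis = (10 + 4·13 + 16)/6 = 78/6 = 13; σ²_Analysis = ((16−10)/6)² = 1.000
te_Draft manuscript = (7 + 4·11 + 15)/6 = 66/6 = 11; σ²_Draft manuscript = ((15−7)/6)² = 1.778

Forward pass:
ES_Instrument calibration = 0; EF_Instrument calibration = 6
ES_Pilot data = 0; EF_Pilot data = 8
ES_Data collection = 0; EF_Data collection = 10
ES_Data cleaning = 8; EF_Data cleaning = 8+11 = 19
ES_Analysis = 8; EF_Analysis = 8+13 = 21
ES_Draft manuscript = max(EF_Instrument calibration=6, EF_Data collection=10, EF_Data cleaning=19, EF_Analysis=21) = 21; EF_Draft manuscript = 21+11 = 32
Expected project duration μ = 32 days. Critical path: Pilot data → Analysis → Draft manuscript.

Variances on critical path: σ²_Pilot data=13.444, σ²_Analysis=1.000, σ²_Draft manuscript=1.778.
Largest is σ²_Pilot data = 13.444.

Pilot data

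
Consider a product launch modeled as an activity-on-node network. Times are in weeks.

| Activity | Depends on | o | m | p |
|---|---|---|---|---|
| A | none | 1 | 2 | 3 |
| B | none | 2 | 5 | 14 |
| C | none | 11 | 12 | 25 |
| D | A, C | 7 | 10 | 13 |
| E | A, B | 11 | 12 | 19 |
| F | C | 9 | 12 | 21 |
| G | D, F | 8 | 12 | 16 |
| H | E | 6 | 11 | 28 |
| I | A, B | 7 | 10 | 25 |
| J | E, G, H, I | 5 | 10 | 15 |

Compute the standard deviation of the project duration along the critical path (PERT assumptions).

3.74 weeks

te_A = (1 + 4·2 + 3)/6 = 12/6 = 2; σ²_A = ((3−1)/6)² = 0.111
te_B = (2 + 4·5 + 14)/6 = 36/6 = 6; σ²_B = ((14−2)/6)² = 4.000
te_C = (11 + 4·12 + 25)/6 = 84/6 = 14; σ²_C = ((25−11)/6)² = 5.444
te_D = (7 + 4·10 + 13)/6 = 60/6 = 10; σ²_D = ((13−7)/6)² = 1.000
te_E = (11 + 4·12 + 19)/6 = 78/6 = 13; σ²_E = ((19−11)/6)² = 1.778
te_F = (9 + 4·12 + 21)/6 = 78/6 = 13; σ²_F = ((21−9)/6)² = 4.000
te_G = (8 + 4·12 + 16)/6 = 72/6 = 12; σ²_G = ((16−8)/6)² = 1.778
te_H = (6 + 4·11 + 28)/6 = 78/6 = 13; σ²_H = ((28−6)/6)² = 13.444
te_I = (7 + 4·10 + 25)/6 = 72/6 = 12; σ²_I = ((25−7)/6)² = 9.000
te_J = (5 + 4·10 + 15)/6 = 60/6 = 10; σ²_J = ((15−5)/6)² = 2.778

Forward pass:
ES_A = 0; EF_A = 2
ES_B = 0; EF_B = 6
ES_C = 0; EF_C = 14
ES_D = max(EF_A=2, EF_C=14) = 14; EF_D = 14+10 = 24
ES_E = max(EF_A=2, EF_B=6) = 6; EF_E = 6+13 = 19
ES_F = 14; EF_F = 14+13 = 27
ES_G = max(EF_D=24, EF_F=27) = 27; EF_G = 27+12 = 39
ES_H = 19; EF_H = 19+13 = 32
ES_I = max(EF_A=2, EF_B=6) = 6; EF_I = 6+12 = 18
ES_J = max(EF_E=19, EF_G=39, EF_H=32, EF_I=18) = 39; EF_J = 39+10 = 49
Expected project duration μ = 49 weeks. Critical path: C → F → G → J.

Variance along critical path = 5.444 + 4.000 + 1.778 + 2.778 = 14.000
σ = √14.000 = 3.742 weeks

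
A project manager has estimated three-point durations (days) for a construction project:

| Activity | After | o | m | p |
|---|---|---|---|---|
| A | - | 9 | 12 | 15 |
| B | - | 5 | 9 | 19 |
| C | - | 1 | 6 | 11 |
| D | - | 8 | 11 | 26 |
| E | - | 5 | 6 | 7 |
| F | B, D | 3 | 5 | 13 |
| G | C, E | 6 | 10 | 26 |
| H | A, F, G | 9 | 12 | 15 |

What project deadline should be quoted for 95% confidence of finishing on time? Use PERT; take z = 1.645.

36.9 days

te_A = (9 + 4·12 + 15)/6 = 72/6 = 12; σ²_A = ((15−9)/6)² = 1.000
te_B = (5 + 4·9 + 19)/6 = 60/6 = 10; σ²_B = ((19−5)/6)² = 5.444
te_C = (1 + 4·6 + 11)/6 = 36/6 = 6; σ²_C = ((11−1)/6)² = 2.778
te_D = (8 + 4·11 + 26)/6 = 78/6 = 13; σ²_D = ((26−8)/6)² = 9.000
te_E = (5 + 4·6 + 7)/6 = 36/6 = 6; σ²_E = ((7−5)/6)² = 0.111
te_F = (3 + 4·5 + 13)/6 = 36/6 = 6; σ²_F = ((13−3)/6)² = 2.778
te_G = (6 + 4·10 + 26)/6 = 72/6 = 12; σ²_G = ((26−6)/6)² = 11.111
te_H = (9 + 4·12 + 15)/6 = 72/6 = 12; σ²_H = ((15−9)/6)² = 1.000

Forward pass:
ES_A = 0; EF_A = 12
ES_B = 0; EF_B = 10
ES_C = 0; EF_C = 6
ES_D = 0; EF_D = 13
ES_E = 0; EF_E = 6
ES_F = max(EF_B=10, EF_D=13) = 13; EF_F = 13+6 = 19
ES_G = max(EF_C=6, EF_E=6) = 6; EF_G = 6+12 = 18
ES_H = max(EF_A=12, EF_F=19, EF_G=18) = 19; EF_H = 19+12 = 31
Expected project duration μ = 31 days. Critical path: D → F → H.

Variance along critical path = 9.000 + 2.778 + 1.000 = 12.778; σ = 3.575 days.
D = μ + z·σ = 31 + 1.645·3.575 = 36.9 days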